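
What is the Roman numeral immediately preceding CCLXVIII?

CCLXVIII = 268; previous is 267

CCLXVII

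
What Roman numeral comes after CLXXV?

CLXXV = 175; next is 176

CLXXVI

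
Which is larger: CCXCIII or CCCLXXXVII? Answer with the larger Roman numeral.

CCXCIII = 293
CCCLXXXVII = 387
387 is larger

CCCLXXXVII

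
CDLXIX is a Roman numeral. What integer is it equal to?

CDLXIX: CD=400, L=50, X=10, IX=9
400 + 50 + 10 + 9 = 469

469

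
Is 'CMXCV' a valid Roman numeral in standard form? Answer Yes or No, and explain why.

'CMXCV': Check the rules: uses only the symbols I, V, X, L, C, D, M; no symbol is repeated more than three times in a row; V, L and D each appear at most once; the only places a smaller symbol precedes a larger one are the allowed subtractive pairs CM, XC, the symbol right after such a pair (if any) is smaller than the pair's first symbol, and otherwise the values never increase from left to right. Value: CM (900) + XC (90) + V (5) = 995. So it is a valid standard Roman numeral.

Yes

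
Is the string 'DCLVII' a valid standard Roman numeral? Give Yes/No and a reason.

'DCLVII': Check the rules: uses only the symbols I, V, X, L, C, D, M; no symbol is repeated more than three times in a row; V, L and D each appear at most once; no smaller symbol precedes a larger one (values never increase from left to right). Value: D (500) + C (100) + L (50) + V (5) + I (1) + I (1) = 657. So it is a valid standard Roman numeral.

Yes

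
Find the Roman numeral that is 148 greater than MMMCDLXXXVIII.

MMMCDLXXXVIII = 3488
3488 + 148 = 3636

MMMDCXXXVI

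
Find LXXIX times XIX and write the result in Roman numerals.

LXXIX = 79
XIX = 19
79 × 19 = 1501

MDI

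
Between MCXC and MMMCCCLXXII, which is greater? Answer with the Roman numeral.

MCXC = 1190
MMMCCCLXXII = 3372
3372 is larger

MMMCCCLXXII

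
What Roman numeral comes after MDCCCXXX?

MDCCCXXX = 1830; next is 1831

MDCCCXXXI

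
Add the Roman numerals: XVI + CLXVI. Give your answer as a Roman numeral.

XVI = 16
CLXVI = 166
16 + 166 = 182

CLXXXII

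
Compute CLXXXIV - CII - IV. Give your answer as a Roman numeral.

CLXXXIV = 184, CII = 102, IV = 4
184 - 102 = 82
82 - 4 = 78

LXXVIII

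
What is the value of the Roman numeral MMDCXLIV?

MMDCXLIV: M=1000, M=1000, D=500, C=100, XL=40, IV=4
1000 + 1000 + 500 + 100 + 40 + 4 = 2644

2644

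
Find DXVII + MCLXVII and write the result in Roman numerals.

DXVII = 517
MCLXVII = 1167
517 + 1167 = 1684

MDCLXXXIV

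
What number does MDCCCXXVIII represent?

MDCCCXXVIII: M=1000, D=500, C=100, C=100, C=100, X=10, X=10, V=5, I=1, I=1, I=1
1000 + 500 + 100 + 100 + 100 + 10 + 10 + 5 + 1 + 1 + 1 = 1828

1828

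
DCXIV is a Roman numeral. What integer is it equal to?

DCXIV: D=500, C=100, X=10, IV=4
500 + 100 + 10 + 4 = 614

614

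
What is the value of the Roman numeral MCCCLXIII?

MCCCLXIII: M=1000, C=100, C=100, C=100, L=50, X=10, I=1, I=1, I=1
1000 + 100 + 100 + 100 + 50 + 10 + 1 + 1 + 1 = 1363

1363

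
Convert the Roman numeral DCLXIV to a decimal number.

DCLXIV: D=500, C=100, L=50, X=10, IV=4
500 + 100 + 50 + 10 + 4 = 664

664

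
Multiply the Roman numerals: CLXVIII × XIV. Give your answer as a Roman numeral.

CLXVIII = 168
XIV = 14
168 × 14 = 2352

MMCCCLII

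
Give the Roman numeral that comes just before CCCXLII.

CCCXLII = 342; previous is 341

CCCXLI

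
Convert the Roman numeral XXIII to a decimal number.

XXIII: X=10, X=10, I=1, I=1, I=1
10 + 10 + 1 + 1 + 1 = 23

23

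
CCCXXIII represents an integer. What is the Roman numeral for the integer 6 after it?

CCCXXIII = 323
323 + 6 = 329

CCCXXIX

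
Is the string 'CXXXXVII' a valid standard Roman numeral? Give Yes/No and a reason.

'CXXXXVII': More than 3 consecutive X's

No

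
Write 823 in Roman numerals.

Convert 823 to Roman numerals:
  823 contains 1×500 (D)
  323 contains 3×100 (CCC)
  23 contains 2×10 (XX)
  3 contains 3×1 (III)

DCCCXXIII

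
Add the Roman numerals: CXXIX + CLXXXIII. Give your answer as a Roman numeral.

CXXIX = 129
CLXXXIII = 183
129 + 183 = 312

CCCXII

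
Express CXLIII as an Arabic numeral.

CXLIII: C=100, XL=40, I=1, I=1, I=1
100 + 40 + 1 + 1 + 1 = 143

143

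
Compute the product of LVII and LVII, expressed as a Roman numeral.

LVII = 57
LVII = 57
57 × 57 = 3249

MMMCCXLIX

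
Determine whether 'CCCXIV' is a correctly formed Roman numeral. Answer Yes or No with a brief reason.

'CCCXIV': Check the rules: uses only the symbols I, V, X, L, C, D, M; no symbol is repeated more than three times in a row; V, L and D each appear at most once; the only place a smaller symbol precedes a larger one is the allowed subtractive pair IV, the symbol right after such a pair (if any) is smaller than the pair's first symbol, and otherwise the values never increase from left to right. Value: C (100) + C (100) + C (100) + X (10) + IV (4) = 314. So it is a valid standard Roman numeral.

Yes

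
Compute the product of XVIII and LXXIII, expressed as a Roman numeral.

XVIII = 18
LXXIII = 73
18 × 73 = 1314

MCCCXIV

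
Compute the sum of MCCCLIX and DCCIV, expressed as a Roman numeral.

MCCCLIX = 1359
DCCIV = 704
1359 + 704 = 2063

MMLXIII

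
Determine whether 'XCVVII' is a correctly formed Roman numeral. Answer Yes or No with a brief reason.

'XCVVII': V should not appear more than once

No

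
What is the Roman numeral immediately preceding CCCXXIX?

CCCXXIX = 329, so the previous integer is 329 - 1 = 328

CCCXXVIII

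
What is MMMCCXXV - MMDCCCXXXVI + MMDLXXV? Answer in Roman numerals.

MMMCCXXV = 3225, MMDCCCXXXVI = 2836, MMDLXXV = 2575
3225 - 2836 = 389
389 + 2575 = 2964

MMCMLXIV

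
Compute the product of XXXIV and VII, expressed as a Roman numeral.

XXXIV = 34
VII = 7
34 × 7 = 238

CCXXXVIII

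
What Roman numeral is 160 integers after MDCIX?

MDCIX = 1609
1609 + 160 = 1769

MDCCLXIX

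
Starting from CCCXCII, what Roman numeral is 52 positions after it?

CCCXCII = 392
392 + 52 = 444

CDXLIV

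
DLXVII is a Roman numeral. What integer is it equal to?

DLXVII: D=500, L=50, X=10, V=5, I=1, I=1
500 + 50 + 10 + 5 + 1 + 1 = 567

567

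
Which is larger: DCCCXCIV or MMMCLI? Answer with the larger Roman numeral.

DCCCXCIV = 894
MMMCLI = 3151
3151 is larger

MMMCLI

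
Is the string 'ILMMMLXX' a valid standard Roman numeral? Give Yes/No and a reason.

'ILMMMLXX': L should not appear more than once

No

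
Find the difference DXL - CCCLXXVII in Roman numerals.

DXL = 540
CCCLXXVII = 377
540 - 377 = 163

CLXIII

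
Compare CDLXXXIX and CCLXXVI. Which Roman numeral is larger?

CDLXXXIX = 489
CCLXXVI = 276
489 is larger

CDLXXXIX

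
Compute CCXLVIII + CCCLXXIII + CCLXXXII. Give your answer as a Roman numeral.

CCXLVIII = 248, CCCLXXIII = 373, CCLXXXII = 282
248 + 373 = 621
621 + 282 = 903

CMIII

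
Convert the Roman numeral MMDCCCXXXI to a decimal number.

MMDCCCXXXI: M=1000, M=1000, D=500, C=100, C=100, C=100, X=10, X=10, X=10, I=1
1000 + 1000 + 500 + 100 + 100 + 100 + 10 + 10 + 10 + 1 = 2831

2831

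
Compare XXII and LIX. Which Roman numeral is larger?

XXII = 22
LIX = 59
59 is larger

LIX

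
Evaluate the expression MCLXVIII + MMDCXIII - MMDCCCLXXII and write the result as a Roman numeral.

MCLXVIII = 1168, MMDCXIII = 2613, MMDCCCLXXII = 2872
1168 + 2613 = 3781
3781 - 2872 = 909

CMIX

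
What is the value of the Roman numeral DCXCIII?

DCXCIII: D=500, C=100, XC=90, I=1, I=1, I=1
500 + 100 + 90 + 1 + 1 + 1 = 693

693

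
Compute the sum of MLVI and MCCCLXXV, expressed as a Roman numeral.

MLVI = 1056
MCCCLXXV = 1375
1056 + 1375 = 2431

MMCDXXXI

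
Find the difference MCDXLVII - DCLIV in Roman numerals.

MCDXLVII = 1447
DCLIV = 654
1447 - 654 = 793

DCCXCIII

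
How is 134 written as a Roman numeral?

Convert 134 to Roman numerals:
  134 contains 1×100 (C)
  34 contains 3×10 (XXX)
  4 contains 1×4 (IV)

CXXXIV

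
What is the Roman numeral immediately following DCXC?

DCXC = 690; next is 691

DCXCI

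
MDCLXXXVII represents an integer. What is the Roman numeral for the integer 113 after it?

MDCLXXXVII = 1687
1687 + 113 = 1800

MDCCC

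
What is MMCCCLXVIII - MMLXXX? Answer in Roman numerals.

MMCCCLXVIII = 2368
MMLXXX = 2080
2368 - 2080 = 288

CCLXXXVIII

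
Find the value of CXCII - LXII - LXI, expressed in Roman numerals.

CXCII = 192, LXII = 62, LXI = 61
192 - 62 = 130
130 - 61 = 69

LXIX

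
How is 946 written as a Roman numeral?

Convert 946 to Roman numerals:
  946 contains 1×900 (CM)
  46 contains 1×40 (XL)
  6 contains 1×5 (V)
  1 contains 1×1 (I)

CMXLVI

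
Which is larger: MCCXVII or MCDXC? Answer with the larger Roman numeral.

MCCXVII = 1217
MCDXC = 1490
1490 is larger

MCDXC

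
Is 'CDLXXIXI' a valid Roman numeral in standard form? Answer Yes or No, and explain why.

'CDLXXIXI': I cannot come right after the subtractive pair IX: once I is subtracted in IX, the next symbol must be smaller than I

No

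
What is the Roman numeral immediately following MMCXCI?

MMCXCI = 2191, so the next integer is 2191 + 1 = 2192

MMCXCII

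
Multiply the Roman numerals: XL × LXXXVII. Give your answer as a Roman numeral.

XL = 40
LXXXVII = 87
40 × 87 = 3480

MMMCDLXXX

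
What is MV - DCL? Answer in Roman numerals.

MV = 1005
DCL = 650
1005 - 650 = 355

CCCLV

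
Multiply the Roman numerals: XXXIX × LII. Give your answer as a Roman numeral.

XXXIX = 39
LII = 52
39 × 52 = 2028

MMXXVIII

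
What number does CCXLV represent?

CCXLV: C=100, C=100, XL=40, V=5
100 + 100 + 40 + 5 = 245

245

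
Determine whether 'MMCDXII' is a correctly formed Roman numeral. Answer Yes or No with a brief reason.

'MMCDXII': Check the rules: uses only the symbols I, V, X, L, C, D, M; no symbol is repeated more than three times in a row; V, L and D each appear at most once; the only place a smaller symbol precedes a larger one is the allowed subtractive pair CD, the symbol right after such a pair (if any) is smaller than the pair's first symbol, and otherwise the values never increase from left to right. Value: M (1000) + M (1000) + CD (400) + X (10) + I (1) + I (1) = 2412. So it is a valid standard Roman numeral.

Yes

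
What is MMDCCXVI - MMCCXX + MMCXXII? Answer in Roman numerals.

MMDCCXVI = 2716, MMCCXX = 2220, MMCXXII = 2122
2716 - 2220 = 496
496 + 2122 = 2618

MMDCXVIII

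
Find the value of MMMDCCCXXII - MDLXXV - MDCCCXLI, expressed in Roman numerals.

MMMDCCCXXII = 3822, MDLXXV = 1575, MDCCCXLI = 1841
3822 - 1575 = 2247
2247 - 1841 = 406

CDVI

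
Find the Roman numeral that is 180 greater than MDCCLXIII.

MDCCLXIII = 1763
1763 + 180 = 1943

MCMXLIII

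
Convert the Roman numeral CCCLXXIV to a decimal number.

CCCLXXIV: C=100, C=100, C=100, L=50, X=10, X=10, IV=4
100 + 100 + 100 + 50 + 10 + 10 + 4 = 374

374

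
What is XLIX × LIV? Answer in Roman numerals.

XLIX = 49
LIV = 54
49 × 54 = 2646

MMDCXLVI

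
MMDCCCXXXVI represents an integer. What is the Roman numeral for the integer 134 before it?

MMDCCCXXXVI = 2836
2836 - 134 = 2702

MMDCCII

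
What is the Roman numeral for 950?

Convert 950 to Roman numerals:
  950 contains 1×900 (CM)
  50 contains 1×50 (L)

CML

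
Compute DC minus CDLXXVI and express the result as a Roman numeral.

DC = 600
CDLXXVI = 476
600 - 476 = 124

CXXIV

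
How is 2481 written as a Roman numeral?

Convert 2481 to Roman numerals:
  2481 contains 2×1000 (MM)
  481 contains 1×400 (CD)
  81 contains 1×50 (L)
  31 contains 3×10 (XXX)
  1 contains 1×1 (I)

MMCDLXXXI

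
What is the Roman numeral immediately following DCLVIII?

DCLVIII = 658; next is 659

DCLIX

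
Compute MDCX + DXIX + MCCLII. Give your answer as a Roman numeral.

MDCX = 1610, DXIX = 519, MCCLII = 1252
1610 + 519 = 2129
2129 + 1252 = 3381

MMMCCCLXXXI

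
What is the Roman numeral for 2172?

Convert 2172 to Roman numerals:
  2172 contains 2×1000 (MM)
  172 contains 1×100 (C)
  72 contains 1×50 (L)
  22 contains 2×10 (XX)
  2 contains 2×1 (II)

MMCLXXII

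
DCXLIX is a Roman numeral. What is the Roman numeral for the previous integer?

DCXLIX = 649, so the previous integer is 649 - 1 = 648

DCXLVIII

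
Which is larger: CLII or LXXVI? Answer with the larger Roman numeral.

CLII = 152
LXXVI = 76
152 is larger

CLII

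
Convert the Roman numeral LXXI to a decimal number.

LXXI: L=50, X=10, X=10, I=1
50 + 10 + 10 + 1 = 71

71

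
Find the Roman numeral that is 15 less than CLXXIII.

CLXXIII = 173
173 - 15 = 158

CLVIII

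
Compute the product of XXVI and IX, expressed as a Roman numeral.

XXVI = 26
IX = 9
26 × 9 = 234

CCXXXIV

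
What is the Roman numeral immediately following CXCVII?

CXCVII = 197, so the next integer is 197 + 1 = 198

CXCVIII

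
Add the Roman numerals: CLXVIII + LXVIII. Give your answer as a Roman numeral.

CLXVIII = 168
LXVIII = 68
168 + 68 = 236

CCXXXVI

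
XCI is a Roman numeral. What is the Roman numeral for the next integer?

XCI = 91; next is 92

XCII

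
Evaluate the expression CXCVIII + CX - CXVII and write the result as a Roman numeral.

CXCVIII = 198, CX = 110, CXVII = 117
198 + 110 = 308
308 - 117 = 191

CXCI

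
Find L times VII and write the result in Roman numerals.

L = 50
VII = 7
50 × 7 = 350

CCCL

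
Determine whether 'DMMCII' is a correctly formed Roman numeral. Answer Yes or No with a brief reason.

'DMMCII': Invalid subtractive combination: DM

No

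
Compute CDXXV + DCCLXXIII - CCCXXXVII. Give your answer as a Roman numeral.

CDXXV = 425, DCCLXXIII = 773, CCCXXXVII = 337
425 + 773 = 1198
1198 - 337 = 861

DCCCLXI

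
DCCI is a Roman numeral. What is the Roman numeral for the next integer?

DCCI = 701, so the next integer is 701 + 1 = 702

DCCII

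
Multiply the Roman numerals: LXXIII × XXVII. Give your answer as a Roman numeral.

LXXIII = 73
XXVII = 27
73 × 27 = 1971

MCMLXXI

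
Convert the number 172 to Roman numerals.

Convert 172 to Roman numerals:
  172 contains 1×100 (C)
  72 contains 1×50 (L)
  22 contains 2×10 (XX)
  2 contains 2×1 (II)

CLXXII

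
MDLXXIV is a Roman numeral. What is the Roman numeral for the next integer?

MDLXXIV = 1574, so the next integer is 1574 + 1 = 1575

MDLXXV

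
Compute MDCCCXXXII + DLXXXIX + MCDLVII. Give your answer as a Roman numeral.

MDCCCXXXII = 1832, DLXXXIX = 589, MCDLVII = 1457
1832 + 589 = 2421
2421 + 1457 = 3878

MMMDCCCLXXVIII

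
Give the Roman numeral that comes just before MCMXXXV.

MCMXXXV = 1935; previous is 1934

MCMXXXIV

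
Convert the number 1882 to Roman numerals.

Convert 1882 to Roman numerals:
  1882 contains 1×1000 (M)
  882 contains 1×500 (D)
  382 contains 3×100 (CCC)
  82 contains 1×50 (L)
  32 contains 3×10 (XXX)
  2 contains 2×1 (II)

MDCCCLXXXII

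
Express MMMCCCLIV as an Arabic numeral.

MMMCCCLIV: M=1000, M=1000, M=1000, C=100, C=100, C=100, L=50, IV=4
1000 + 1000 + 1000 + 100 + 100 + 100 + 50 + 4 = 3354

3354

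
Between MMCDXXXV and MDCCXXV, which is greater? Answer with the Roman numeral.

MMCDXXXV = 2435
MDCCXXV = 1725
2435 is larger

MMCDXXXV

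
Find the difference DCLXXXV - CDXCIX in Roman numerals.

DCLXXXV = 685
CDXCIX = 499
685 - 499 = 186

CLXXXVI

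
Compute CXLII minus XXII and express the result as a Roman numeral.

CXLII = 142
XXII = 22
142 - 22 = 120

CXX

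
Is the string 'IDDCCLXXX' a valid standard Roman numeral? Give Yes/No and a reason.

'IDDCCLXXX': D should not appear more than once

No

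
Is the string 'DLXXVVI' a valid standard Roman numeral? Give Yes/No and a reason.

'DLXXVVI': V should not appear more than once

No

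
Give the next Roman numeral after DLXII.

DLXII = 562; next is 563

DLXIII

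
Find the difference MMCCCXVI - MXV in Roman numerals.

MMCCCXVI = 2316
MXV = 1015
2316 - 1015 = 1301

MCCCI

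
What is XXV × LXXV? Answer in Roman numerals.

XXV = 25
LXXV = 75
25 × 75 = 1875

MDCCCLXXV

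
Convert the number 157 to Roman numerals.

Convert 157 to Roman numerals:
  157 contains 1×100 (C)
  57 contains 1×50 (L)
  7 contains 1×5 (V)
  2 contains 2×1 (II)

CLVII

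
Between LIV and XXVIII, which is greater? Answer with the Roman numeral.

LIV = 54
XXVIII = 28
54 is larger

LIV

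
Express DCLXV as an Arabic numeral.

DCLXV: D=500, C=100, L=50, X=10, V=5
500 + 100 + 50 + 10 + 5 = 665

665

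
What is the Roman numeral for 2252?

Convert 2252 to Roman numerals:
  2252 contains 2×1000 (MM)
  252 contains 2×100 (CC)
  52 contains 1×50 (L)
  2 contains 2×1 (II)

MMCCLII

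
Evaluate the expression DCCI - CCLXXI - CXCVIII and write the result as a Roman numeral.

DCCI = 701, CCLXXI = 271, CXCVIII = 198
701 - 271 = 430
430 - 198 = 232

CCXXXII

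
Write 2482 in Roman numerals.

Convert 2482 to Roman numerals:
  2482 contains 2×1000 (MM)
  482 contains 1×400 (CD)
  82 contains 1×50 (L)
  32 contains 3×10 (XXX)
  2 contains 2×1 (II)

MMCDLXXXII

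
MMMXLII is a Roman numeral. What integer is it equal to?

MMMXLII: M=1000, M=1000, M=1000, XL=40, I=1, I=1
1000 + 1000 + 1000 + 40 + 1 + 1 = 3042

3042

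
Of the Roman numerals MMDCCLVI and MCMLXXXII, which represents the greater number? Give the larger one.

MMDCCLVI = 2756
MCMLXXXII = 1982
2756 is larger

MMDCCLVI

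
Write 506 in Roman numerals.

Convert 506 to Roman numerals:
  506 contains 1×500 (D)
  6 contains 1×5 (V)
  1 contains 1×1 (I)

DVI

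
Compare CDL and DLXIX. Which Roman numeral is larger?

CDL = 450
DLXIX = 569
569 is larger

DLXIX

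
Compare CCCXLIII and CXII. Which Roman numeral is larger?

CCCXLIII = 343
CXII = 112
343 is larger

CCCXLIII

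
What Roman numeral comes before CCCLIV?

CCCLIV = 354, so the previous integer is 354 - 1 = 353

CCCLIII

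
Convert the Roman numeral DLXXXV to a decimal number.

DLXXXV: D=500, L=50, X=10, X=10, X=10, V=5
500 + 50 + 10 + 10 + 10 + 5 = 585

585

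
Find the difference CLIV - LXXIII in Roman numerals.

CLIV = 154
LXXIII = 73
154 - 73 = 81

LXXXI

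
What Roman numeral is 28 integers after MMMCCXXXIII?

MMMCCXXXIII = 3233
3233 + 28 = 3261

MMMCCLXI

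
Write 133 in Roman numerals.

Convert 133 to Roman numerals:
  133 contains 1×100 (C)
  33 contains 3×10 (XXX)
  3 contains 3×1 (III)

CXXXIII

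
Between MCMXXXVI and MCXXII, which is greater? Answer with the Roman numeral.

MCMXXXVI = 1936
MCXXII = 1122
1936 is larger

MCMXXXVI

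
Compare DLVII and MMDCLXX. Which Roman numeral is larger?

DLVII = 557
MMDCLXX = 2670
2670 is larger

MMDCLXX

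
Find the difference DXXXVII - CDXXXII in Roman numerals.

DXXXVII = 537
CDXXXII = 432
537 - 432 = 105

CV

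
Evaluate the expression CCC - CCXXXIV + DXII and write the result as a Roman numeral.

CCC = 300, CCXXXIV = 234, DXII = 512
300 - 234 = 66
66 + 512 = 578

DLXXVIII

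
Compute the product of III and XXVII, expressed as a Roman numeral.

III = 3
XXVII = 27
3 × 27 = 81

LXXXI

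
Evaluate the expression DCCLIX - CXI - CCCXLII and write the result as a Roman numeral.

DCCLIX = 759, CXI = 111, CCCXLII = 342
759 - 111 = 648
648 - 342 = 306

CCCVI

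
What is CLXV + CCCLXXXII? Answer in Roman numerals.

CLXV = 165
CCCLXXXII = 382
165 + 382 = 547

DXLVII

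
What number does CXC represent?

CXC: C=100, XC=90
100 + 90 = 190

190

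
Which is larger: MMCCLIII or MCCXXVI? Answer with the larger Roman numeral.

MMCCLIII = 2253
MCCXXVI = 1226
2253 is larger

MMCCLIII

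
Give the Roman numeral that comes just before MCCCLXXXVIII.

MCCCLXXXVIII = 1388; previous is 1387

MCCCLXXXVII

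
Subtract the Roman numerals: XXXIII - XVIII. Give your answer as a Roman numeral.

XXXIII = 33
XVIII = 18
33 - 18 = 15

XV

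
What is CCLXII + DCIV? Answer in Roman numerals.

CCLXII = 262
DCIV = 604
262 + 604 = 866

DCCCLXVI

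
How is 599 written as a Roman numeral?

Convert 599 to Roman numerals:
  599 contains 1×500 (D)
  99 contains 1×90 (XC)
  9 contains 1×9 (IX)

DXCIX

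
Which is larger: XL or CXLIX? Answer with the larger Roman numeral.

XL = 40
CXLIX = 149
149 is larger

CXLIX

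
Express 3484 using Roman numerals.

Convert 3484 to Roman numerals:
  3484 contains 3×1000 (MMM)
  484 contains 1×400 (CD)
  84 contains 1×50 (L)
  34 contains 3×10 (XXX)
  4 contains 1×4 (IV)

MMMCDLXXXIV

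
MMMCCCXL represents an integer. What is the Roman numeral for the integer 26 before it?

MMMCCCXL = 3340
3340 - 26 = 3314

MMMCCCXIV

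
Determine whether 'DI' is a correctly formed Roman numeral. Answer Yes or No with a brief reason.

'DI': Check the rules: uses only the symbols I, V, X, L, C, D, M; no symbol is repeated more than three times in a row; V, L and D each appear at most once; no smaller symbol precedes a larger one (values never increase from left to right). Value: D (500) + I (1) = 501. So it is a valid standard Roman numeral.

Yes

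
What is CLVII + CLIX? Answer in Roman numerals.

CLVII = 157
CLIX = 159
157 + 159 = 316

CCCXVI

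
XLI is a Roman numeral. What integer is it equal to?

XLI: XL=40, I=1
40 + 1 = 41

41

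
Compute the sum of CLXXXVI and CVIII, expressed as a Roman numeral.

CLXXXVI = 186
CVIII = 108
186 + 108 = 294

CCXCIV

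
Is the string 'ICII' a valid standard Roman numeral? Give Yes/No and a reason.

'ICII': Invalid subtractive combination: IC

No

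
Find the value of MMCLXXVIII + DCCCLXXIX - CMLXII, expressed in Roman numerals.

MMCLXXVIII = 2178, DCCCLXXIX = 879, CMLXII = 962
2178 + 879 = 3057
3057 - 962 = 2095

MMXCV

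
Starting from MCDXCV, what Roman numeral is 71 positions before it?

MCDXCV = 1495
1495 - 71 = 1424

MCDXXIV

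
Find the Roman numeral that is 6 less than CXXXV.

CXXXV = 135
135 - 6 = 129

CXXIX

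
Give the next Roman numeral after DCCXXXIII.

DCCXXXIII = 733, so the next integer is 733 + 1 = 734

DCCXXXIV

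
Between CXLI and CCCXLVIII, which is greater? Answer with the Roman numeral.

CXLI = 141
CCCXLVIII = 348
348 is larger

CCCXLVIII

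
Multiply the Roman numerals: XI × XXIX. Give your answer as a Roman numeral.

XI = 11
XXIX = 29
11 × 29 = 319

CCCXIX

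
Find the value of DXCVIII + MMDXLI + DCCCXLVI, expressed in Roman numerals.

DXCVIII = 598, MMDXLI = 2541, DCCCXLVI = 846
598 + 2541 = 3139
3139 + 846 = 3985

MMMCMLXXXV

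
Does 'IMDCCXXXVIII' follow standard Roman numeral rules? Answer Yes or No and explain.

'IMDCCXXXVIII': Invalid subtractive combination: IM

No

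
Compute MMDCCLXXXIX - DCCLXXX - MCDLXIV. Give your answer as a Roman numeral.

MMDCCLXXXIX = 2789, DCCLXXX = 780, MCDLXIV = 1464
2789 - 780 = 2009
2009 - 1464 = 545

DXLV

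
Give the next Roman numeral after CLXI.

CLXI = 161; next is 162

CLXII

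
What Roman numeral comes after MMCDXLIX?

MMCDXLIX = 2449; next is 2450

MMCDL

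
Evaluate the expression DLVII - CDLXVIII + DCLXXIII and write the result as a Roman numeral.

DLVII = 557, CDLXVIII = 468, DCLXXIII = 673
557 - 468 = 89
89 + 673 = 762

DCCLXII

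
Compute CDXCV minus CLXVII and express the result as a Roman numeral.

CDXCV = 495
CLXVII = 167
495 - 167 = 328

CCCXXVIII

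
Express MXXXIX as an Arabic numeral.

MXXXIX: M=1000, X=10, X=10, X=10, IX=9
1000 + 10 + 10 + 10 + 9 = 1039

1039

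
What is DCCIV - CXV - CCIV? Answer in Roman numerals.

DCCIV = 704, CXV = 115, CCIV = 204
704 - 115 = 589
589 - 204 = 385

CCCLXXXV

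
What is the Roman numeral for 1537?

Convert 1537 to Roman numerals:
  1537 contains 1×1000 (M)
  537 contains 1×500 (D)
  37 contains 3×10 (XXX)
  7 contains 1×5 (V)
  2 contains 2×1 (II)

MDXXXVII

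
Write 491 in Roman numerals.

Convert 491 to Roman numerals:
  491 contains 1×400 (CD)
  91 contains 1×90 (XC)
  1 contains 1×1 (I)

CDXCI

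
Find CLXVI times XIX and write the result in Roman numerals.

CLXVI = 166
XIX = 19
166 × 19 = 3154

MMMCLIV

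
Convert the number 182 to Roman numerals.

Convert 182 to Roman numerals:
  182 contains 1×100 (C)
  82 contains 1×50 (L)
  32 contains 3×10 (XXX)
  2 contains 2×1 (II)

CLXXXII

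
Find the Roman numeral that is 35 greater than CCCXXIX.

CCCXXIX = 329
329 + 35 = 364

CCCLXIV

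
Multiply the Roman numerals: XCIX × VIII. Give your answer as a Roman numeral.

XCIX = 99
VIII = 8
99 × 8 = 792

DCCXCII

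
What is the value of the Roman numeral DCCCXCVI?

DCCCXCVI: D=500, C=100, C=100, C=100, XC=90, V=5, I=1
500 + 100 + 100 + 100 + 90 + 5 + 1 = 896

896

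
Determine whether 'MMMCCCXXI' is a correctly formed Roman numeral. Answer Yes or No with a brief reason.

'MMMCCCXXI': Check the rules: uses only the symbols I, V, X, L, C, D, M; no symbol is repeated more than three times in a row; V, L and D each appear at most once; no smaller symbol precedes a larger one (values never increase from left to right). Value: M (1000) + M (1000) + M (1000) + C (100) + C (100) + C (100) + X (10) + X (10) + I (1) = 3321. So it is a valid standard Roman numeral.

Yes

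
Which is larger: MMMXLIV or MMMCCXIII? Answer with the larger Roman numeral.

MMMXLIV = 3044
MMMCCXIII = 3213
3213 is larger

MMMCCXIII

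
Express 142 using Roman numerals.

Convert 142 to Roman numerals:
  142 contains 1×100 (C)
  42 contains 1×40 (XL)
  2 contains 2×1 (II)

CXLII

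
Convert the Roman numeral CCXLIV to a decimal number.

CCXLIV: C=100, C=100, XL=40, IV=4
100 + 100 + 40 + 4 = 244

244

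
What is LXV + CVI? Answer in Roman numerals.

LXV = 65
CVI = 106
65 + 106 = 171

CLXXI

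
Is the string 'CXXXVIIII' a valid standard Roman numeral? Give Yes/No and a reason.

'CXXXVIIII': More than 3 consecutive I's

No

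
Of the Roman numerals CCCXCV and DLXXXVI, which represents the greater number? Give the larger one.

CCCXCV = 395
DLXXXVI = 586
586 is larger

DLXXXVI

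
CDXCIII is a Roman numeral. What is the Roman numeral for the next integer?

CDXCIII = 493; next is 494

CDXCIV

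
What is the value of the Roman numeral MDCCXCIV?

MDCCXCIV: M=1000, D=500, C=100, C=100, XC=90, IV=4
1000 + 500 + 100 + 100 + 90 + 4 = 1794

1794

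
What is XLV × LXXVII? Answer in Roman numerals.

XLV = 45
LXXVII = 77
45 × 77 = 3465

MMMCDLXV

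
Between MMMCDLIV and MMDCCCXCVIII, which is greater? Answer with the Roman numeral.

MMMCDLIV = 3454
MMDCCCXCVIII = 2898
3454 is larger

MMMCDLIV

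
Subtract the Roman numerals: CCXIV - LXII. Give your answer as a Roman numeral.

CCXIV = 214
LXII = 62
214 - 62 = 152

CLII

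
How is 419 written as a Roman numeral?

Convert 419 to Roman numerals:
  419 contains 1×400 (CD)
  19 contains 1×10 (X)
  9 contains 1×9 (IX)

CDXIX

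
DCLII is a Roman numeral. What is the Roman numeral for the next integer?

DCLII = 652, so the next integer is 652 + 1 = 653

DCLIII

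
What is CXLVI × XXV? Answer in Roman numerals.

CXLVI = 146
XXV = 25
146 × 25 = 3650

MMMDCL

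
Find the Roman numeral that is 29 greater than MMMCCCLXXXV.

MMMCCCLXXXV = 3385
3385 + 29 = 3414

MMMCDXIV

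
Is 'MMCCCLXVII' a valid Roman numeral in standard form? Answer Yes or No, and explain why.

'MMCCCLXVII': Check the rules: uses only the symbols I, V, X, L, C, D, M; no symbol is repeated more than three times in a row; V, L and D each appear at most once; no smaller symbol precedes a larger one (values never increase from left to right). Value: M (1000) + M (1000) + C (100) + C (100) + C (100) + L (50) + X (10) + V (5) + I (1) + I (1) = 2367. So it is a valid standard Roman numeral.

Yes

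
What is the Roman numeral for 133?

Convert 133 to Roman numerals:
  133 contains 1×100 (C)
  33 contains 3×10 (XXX)
  3 contains 3×1 (III)

CXXXIII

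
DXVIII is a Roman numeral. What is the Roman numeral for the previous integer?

DXVIII = 518, so the previous integer is 518 - 1 = 517

DXVII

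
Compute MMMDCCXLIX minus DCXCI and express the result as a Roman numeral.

MMMDCCXLIX = 3749
DCXCI = 691
3749 - 691 = 3058

MMMLVIII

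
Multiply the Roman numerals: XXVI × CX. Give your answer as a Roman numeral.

XXVI = 26
CX = 110
26 × 110 = 2860

MMDCCCLX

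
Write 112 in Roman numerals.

Convert 112 to Roman numerals:
  112 contains 1×100 (C)
  12 contains 1×10 (X)
  2 contains 2×1 (II)

CXII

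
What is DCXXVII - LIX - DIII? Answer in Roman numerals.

DCXXVII = 627, LIX = 59, DIII = 503
627 - 59 = 568
568 - 503 = 65

LXV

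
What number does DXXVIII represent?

DXXVIII: D=500, X=10, X=10, V=5, I=1, I=1, I=1
500 + 10 + 10 + 5 + 1 + 1 + 1 = 528

528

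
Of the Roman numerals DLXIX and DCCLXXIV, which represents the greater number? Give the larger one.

DLXIX = 569
DCCLXXIV = 774
774 is larger

DCCLXXIV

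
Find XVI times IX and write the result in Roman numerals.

XVI = 16
IX = 9
16 × 9 = 144

CXLIV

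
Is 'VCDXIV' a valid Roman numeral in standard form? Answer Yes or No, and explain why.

'VCDXIV': V should not appear more than once

No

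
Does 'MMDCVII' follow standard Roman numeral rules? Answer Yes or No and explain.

'MMDCVII': Check the rules: uses only the symbols I, V, X, L, C, D, M; no symbol is repeated more than three times in a row; V, L and D each appear at most once; no smaller symbol precedes a larger one (values never increase from left to right). Value: M (1000) + M (1000) + D (500) + C (100) + V (5) + I (1) + I (1) = 2607. So it is a valid standard Roman numeral.

Yes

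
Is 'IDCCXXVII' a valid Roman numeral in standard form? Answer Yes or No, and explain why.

'IDCCXXVII': Invalid subtractive combination: ID

No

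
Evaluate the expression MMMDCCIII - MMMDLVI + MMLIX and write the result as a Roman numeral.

MMMDCCIII = 3703, MMMDLVI = 3556, MMLIX = 2059
3703 - 3556 = 147
147 + 2059 = 2206

MMCCVI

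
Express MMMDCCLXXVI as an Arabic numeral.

MMMDCCLXXVI: M=1000, M=1000, M=1000, D=500, C=100, C=100, L=50, X=10, X=10, V=5, I=1
1000 + 1000 + 1000 + 500 + 100 + 100 + 50 + 10 + 10 + 5 + 1 = 3776

3776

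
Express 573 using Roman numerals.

Convert 573 to Roman numerals:
  573 contains 1×500 (D)
  73 contains 1×50 (L)
  23 contains 2×10 (XX)
  3 contains 3×1 (III)

DLXXIII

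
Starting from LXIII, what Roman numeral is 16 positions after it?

LXIII = 63
63 + 16 = 79

LXXIX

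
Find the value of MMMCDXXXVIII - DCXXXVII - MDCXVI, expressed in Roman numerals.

MMMCDXXXVIII = 3438, DCXXXVII = 637, MDCXVI = 1616
3438 - 637 = 2801
2801 - 1616 = 1185

MCLXXXV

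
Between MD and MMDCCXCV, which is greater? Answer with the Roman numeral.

MD = 1500
MMDCCXCV = 2795
2795 is larger

MMDCCXCV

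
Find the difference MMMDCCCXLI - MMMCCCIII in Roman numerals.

MMMDCCCXLI = 3841
MMMCCCIII = 3303
3841 - 3303 = 538

DXXXVIII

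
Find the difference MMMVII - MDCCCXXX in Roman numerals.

MMMVII = 3007
MDCCCXXX = 1830
3007 - 1830 = 1177

MCLXXVII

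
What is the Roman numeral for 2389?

Convert 2389 to Roman numerals:
  2389 contains 2×1000 (MM)
  389 contains 3×100 (CCC)
  89 contains 1×50 (L)
  39 contains 3×10 (XXX)
  9 contains 1×9 (IX)

MMCCCLXXXIX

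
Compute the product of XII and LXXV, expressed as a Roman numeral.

XII = 12
LXXV = 75
12 × 75 = 900

CM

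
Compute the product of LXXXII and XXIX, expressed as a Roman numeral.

LXXXII = 82
XXIX = 29
82 × 29 = 2378

MMCCCLXXVIII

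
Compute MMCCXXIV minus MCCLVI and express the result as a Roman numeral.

MMCCXXIV = 2224
MCCLVI = 1256
2224 - 1256 = 968

CMLXVIII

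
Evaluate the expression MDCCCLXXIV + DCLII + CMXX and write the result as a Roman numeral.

MDCCCLXXIV = 1874, DCLII = 652, CMXX = 920
1874 + 652 = 2526
2526 + 920 = 3446

MMMCDXLVI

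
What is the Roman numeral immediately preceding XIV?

XIV = 14, so the previous integer is 14 - 1 = 13

XIII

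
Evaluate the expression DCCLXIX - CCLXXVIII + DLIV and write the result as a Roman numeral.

DCCLXIX = 769, CCLXXVIII = 278, DLIV = 554
769 - 278 = 491
491 + 554 = 1045

MXLV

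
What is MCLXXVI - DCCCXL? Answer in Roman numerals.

MCLXXVI = 1176
DCCCXL = 840
1176 - 840 = 336

CCCXXXVI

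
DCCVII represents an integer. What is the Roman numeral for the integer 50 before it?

DCCVII = 707
707 - 50 = 657

DCLVII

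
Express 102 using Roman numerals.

Convert 102 to Roman numerals:
  102 contains 1×100 (C)
  2 contains 2×1 (II)

CII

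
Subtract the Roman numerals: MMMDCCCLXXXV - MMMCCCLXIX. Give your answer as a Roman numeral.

MMMDCCCLXXXV = 3885
MMMCCCLXIX = 3369
3885 - 3369 = 516

DXVI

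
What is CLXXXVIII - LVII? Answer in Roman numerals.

CLXXXVIII = 188
LVII = 57
188 - 57 = 131

CXXXI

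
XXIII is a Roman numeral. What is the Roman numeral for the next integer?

XXIII = 23, so the next integer is 23 + 1 = 24

XXIV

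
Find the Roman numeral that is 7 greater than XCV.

XCV = 95
95 + 7 = 102

CII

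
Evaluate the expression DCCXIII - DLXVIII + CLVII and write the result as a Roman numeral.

DCCXIII = 713, DLXVIII = 568, CLVII = 157
713 - 568 = 145
145 + 157 = 302

CCCII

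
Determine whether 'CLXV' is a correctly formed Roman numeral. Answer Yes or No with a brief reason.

'CLXV': Check the rules: uses only the symbols I, V, X, L, C, D, M; no symbol is repeated more than three times in a row; V, L and D each appear at most once; no smaller symbol precedes a larger one (values never increase from left to right). Value: C (100) + L (50) + X (10) + V (5) = 165. So it is a valid standard Roman numeral.

Yes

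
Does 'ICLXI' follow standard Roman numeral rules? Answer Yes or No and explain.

'ICLXI': Invalid subtractive combination: IC

No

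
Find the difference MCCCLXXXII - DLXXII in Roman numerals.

MCCCLXXXII = 1382
DLXXII = 572
1382 - 572 = 810

DCCCX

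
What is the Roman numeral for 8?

Convert 8 to Roman numerals:
  8 contains 1×5 (V)
  3 contains 3×1 (III)

VIII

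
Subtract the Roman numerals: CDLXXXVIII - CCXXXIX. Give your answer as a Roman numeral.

CDLXXXVIII = 488
CCXXXIX = 239
488 - 239 = 249

CCXLIX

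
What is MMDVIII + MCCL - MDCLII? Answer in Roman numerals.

MMDVIII = 2508, MCCL = 1250, MDCLII = 1652
2508 + 1250 = 3758
3758 - 1652 = 2106

MMCVI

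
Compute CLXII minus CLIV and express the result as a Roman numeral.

CLXII = 162
CLIV = 154
162 - 154 = 8

VIII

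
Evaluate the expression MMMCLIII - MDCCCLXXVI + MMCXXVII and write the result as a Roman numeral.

MMMCLIII = 3153, MDCCCLXXVI = 1876, MMCXXVII = 2127
3153 - 1876 = 1277
1277 + 2127 = 3404

MMMCDIV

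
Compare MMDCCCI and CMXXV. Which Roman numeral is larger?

MMDCCCI = 2801
CMXXV = 925
2801 is larger

MMDCCCI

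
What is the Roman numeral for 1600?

Convert 1600 to Roman numerals:
  1600 contains 1×1000 (M)
  600 contains 1×500 (D)
  100 contains 1×100 (C)

MDC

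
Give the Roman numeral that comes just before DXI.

DXI = 511, so the previous integer is 511 - 1 = 510

DX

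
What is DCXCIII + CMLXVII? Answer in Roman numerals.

DCXCIII = 693
CMLXVII = 967
693 + 967 = 1660

MDCLX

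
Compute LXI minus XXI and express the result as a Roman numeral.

LXI = 61
XXI = 21
61 - 21 = 40

XL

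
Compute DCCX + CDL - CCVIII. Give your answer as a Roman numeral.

DCCX = 710, CDL = 450, CCVIII = 208
710 + 450 = 1160
1160 - 208 = 952

CMLII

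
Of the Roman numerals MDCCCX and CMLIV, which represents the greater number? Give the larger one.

MDCCCX = 1810
CMLIV = 954
1810 is larger

MDCCCX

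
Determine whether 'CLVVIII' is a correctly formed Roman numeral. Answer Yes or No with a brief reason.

'CLVVIII': V should not appear more than once

No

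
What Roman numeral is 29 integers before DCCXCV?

DCCXCV = 795
795 - 29 = 766

DCCLXVI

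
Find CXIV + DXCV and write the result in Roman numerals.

CXIV = 114
DXCV = 595
114 + 595 = 709

DCCIX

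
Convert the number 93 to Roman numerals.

Convert 93 to Roman numerals:
  93 contains 1×90 (XC)
  3 contains 3×1 (III)

XCIII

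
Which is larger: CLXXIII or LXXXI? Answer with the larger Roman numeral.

CLXXIII = 173
LXXXI = 81
173 is larger

CLXXIII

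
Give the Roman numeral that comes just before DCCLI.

DCCLI = 751, so the previous integer is 751 - 1 = 750

DCCL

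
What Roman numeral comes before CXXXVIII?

CXXXVIII = 138, so the previous integer is 138 - 1 = 137

CXXXVII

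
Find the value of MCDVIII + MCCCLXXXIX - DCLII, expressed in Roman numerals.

MCDVIII = 1408, MCCCLXXXIX = 1389, DCLII = 652
1408 + 1389 = 2797
2797 - 652 = 2145

MMCXLV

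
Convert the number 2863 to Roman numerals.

Convert 2863 to Roman numerals:
  2863 contains 2×1000 (MM)
  863 contains 1×500 (D)
  363 contains 3×100 (CCC)
  63 contains 1×50 (L)
  13 contains 1×10 (X)
  3 contains 3×1 (III)

MMDCCCLXIII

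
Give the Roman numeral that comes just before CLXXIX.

CLXXIX = 179, so the previous integer is 179 - 1 = 178

CLXXVIII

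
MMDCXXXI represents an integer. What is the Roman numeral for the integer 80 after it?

MMDCXXXI = 2631
2631 + 80 = 2711

MMDCCXI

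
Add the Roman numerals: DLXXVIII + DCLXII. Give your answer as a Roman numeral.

DLXXVIII = 578
DCLXII = 662
578 + 662 = 1240

MCCXL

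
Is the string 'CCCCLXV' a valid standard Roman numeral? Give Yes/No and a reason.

'CCCCLXV': More than 3 consecutive C's

No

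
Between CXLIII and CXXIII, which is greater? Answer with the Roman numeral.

CXLIII = 143
CXXIII = 123
143 is larger

CXLIII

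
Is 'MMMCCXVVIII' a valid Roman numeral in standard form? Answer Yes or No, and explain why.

'MMMCCXVVIII': V should not appear more than once

No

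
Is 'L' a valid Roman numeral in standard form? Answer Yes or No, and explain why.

'L': Check the rules: uses only the symbols I, V, X, L, C, D, M; no symbol is repeated more than three times in a row; V, L and D each appear at most once; no smaller symbol precedes a larger one (values never increase from left to right). Value: L = 50. So it is a valid standard Roman numeral.

Yes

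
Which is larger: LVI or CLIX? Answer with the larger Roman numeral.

LVI = 56
CLIX = 159
159 is larger

CLIX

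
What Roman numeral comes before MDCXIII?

MDCXIII = 1613, so the previous integer is 1613 - 1 = 1612

MDCXII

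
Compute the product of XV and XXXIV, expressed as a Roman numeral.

XV = 15
XXXIV = 34
15 × 34 = 510

DX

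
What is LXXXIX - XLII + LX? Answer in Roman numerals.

LXXXIX = 89, XLII = 42, LX = 60
89 - 42 = 47
47 + 60 = 107

CVII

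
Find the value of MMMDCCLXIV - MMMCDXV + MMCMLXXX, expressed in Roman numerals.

MMMDCCLXIV = 3764, MMMCDXV = 3415, MMCMLXXX = 2980
3764 - 3415 = 349
349 + 2980 = 3329

MMMCCCXXIX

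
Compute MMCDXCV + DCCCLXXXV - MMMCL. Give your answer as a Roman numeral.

MMCDXCV = 2495, DCCCLXXXV = 885, MMMCL = 3150
2495 + 885 = 3380
3380 - 3150 = 230

CCXXX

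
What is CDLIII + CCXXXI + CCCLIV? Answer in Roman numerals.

CDLIII = 453, CCXXXI = 231, CCCLIV = 354
453 + 231 = 684
684 + 354 = 1038

MXXXVIII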